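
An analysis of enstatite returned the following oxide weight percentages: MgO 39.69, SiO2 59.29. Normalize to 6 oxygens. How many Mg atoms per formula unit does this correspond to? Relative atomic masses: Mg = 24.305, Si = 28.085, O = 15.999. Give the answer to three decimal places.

MgO: 39.69/40.304 = 0.98477 mol → 0.98477 mol Mg, 0.98477 mol O.
SiO2: 59.29/60.083 = 0.98680 mol → 0.98680 mol Si, 1.97360 mol O.
Total oxygen = 2.95837 mol. Normalization factor = 6/2.95837 = 2.02814.
Mg per 6 O = 0.98477 × 2.02814 = 1.997.

1.997 Mg apfu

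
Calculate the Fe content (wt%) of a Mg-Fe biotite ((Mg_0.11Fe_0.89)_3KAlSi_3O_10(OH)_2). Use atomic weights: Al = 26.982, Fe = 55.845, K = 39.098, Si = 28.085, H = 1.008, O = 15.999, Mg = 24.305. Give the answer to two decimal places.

Molar mass of (Mg_0.11Fe_0.89)_3KAlSi_3O_10(OH)_2: 0.33*24.305 + 2.67*55.845 + 1*39.098 + 1*26.982 + 3*28.085 + 12*15.999 + 2*1.008 = 501.466 g/mol.
Mass of Fe per formula unit: 2.67 × 55.845 = 149.106 g.
Weight fraction Fe = 149.106 / 501.466 = 0.2973.

29.73 wt%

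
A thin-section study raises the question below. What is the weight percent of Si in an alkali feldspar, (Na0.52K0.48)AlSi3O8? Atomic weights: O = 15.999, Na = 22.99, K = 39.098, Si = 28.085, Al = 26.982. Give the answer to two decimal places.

Molar mass of (Na0.52K0.48)AlSi3O8: 0.52*22.99 + 0.48*39.098 + 1*26.982 + 3*28.085 + 8*15.999 = 269.951 g/mol.
Mass of Si per formula unit: 3 × 28.085 = 84.255 g.
Weight fraction Si = 84.255 / 269.951 = 0.3121.

31.21 mass %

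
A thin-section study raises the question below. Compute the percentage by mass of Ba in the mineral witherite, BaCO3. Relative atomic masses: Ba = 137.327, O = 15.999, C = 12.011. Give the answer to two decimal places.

M(BaCO3) = 197.335 g/mol.
Ba contributes 1 × 137.327 = 137.327 g per mole.
137.327/197.335 = 0.6959 → 69.59%.

69.59 weight percent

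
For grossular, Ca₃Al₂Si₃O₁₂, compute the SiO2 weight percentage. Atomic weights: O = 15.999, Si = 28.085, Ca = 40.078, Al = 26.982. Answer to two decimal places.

40.02 wt%

Molar mass of Ca₃Al₂Si₃O₁₂ = 3·40.078 + 2·26.982 + 3·28.085 + 12·15.999 = 450.441 g/mol.
Each formula unit contains 3 Si, equivalent to 3/1 = 3.0000 mol SiO2.
M(SiO2) = 1×28.085 + 2×15.999 = 60.083 g/mol.
Mass of SiO2 per formula unit = 3.0000 × 60.083 = 180.249 g.
SiO2 wt% = 180.249 / 450.441 × 100 = 40.02%.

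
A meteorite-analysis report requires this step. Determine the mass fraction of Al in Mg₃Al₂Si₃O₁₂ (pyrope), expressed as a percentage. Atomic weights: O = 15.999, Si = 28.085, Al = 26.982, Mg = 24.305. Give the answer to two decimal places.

M(Mg₃Al₂Si₃O₁₂) = 403.122 g/mol.
Al contributes 2 × 26.982 = 53.964 g per mole.
53.964/403.122 = 0.1339 → 13.39%.

13.39 weight percent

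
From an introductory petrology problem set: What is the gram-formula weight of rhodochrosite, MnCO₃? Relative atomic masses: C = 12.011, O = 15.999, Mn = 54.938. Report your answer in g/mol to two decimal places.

The formula mass is the sum 1·54.938 + 1·12.011 + 3·15.999.

114.95 g/mol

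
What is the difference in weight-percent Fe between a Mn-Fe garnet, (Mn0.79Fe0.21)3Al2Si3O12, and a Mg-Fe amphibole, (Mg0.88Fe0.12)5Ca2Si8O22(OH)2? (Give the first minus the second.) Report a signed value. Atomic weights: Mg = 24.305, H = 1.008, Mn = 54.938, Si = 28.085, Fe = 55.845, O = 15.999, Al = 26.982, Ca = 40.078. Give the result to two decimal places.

3.07 percentage points

M((Mn0.79Fe0.21)3Al2Si3O12) = 495.592 g/mol, so wt% Fe = 35.182/495.592 × 100 = 7.10%.
M((Mg0.88Fe0.12)5Ca2Si8O22(OH)2) = 831.277 g/mol, so wt% Fe = 33.507/831.277 × 100 = 4.03%.
7.10 − 4.03 = 3.07 pp.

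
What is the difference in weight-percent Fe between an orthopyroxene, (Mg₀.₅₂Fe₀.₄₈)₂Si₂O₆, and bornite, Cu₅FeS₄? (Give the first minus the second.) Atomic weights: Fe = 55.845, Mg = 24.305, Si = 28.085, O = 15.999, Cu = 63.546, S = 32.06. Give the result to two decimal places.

Fe in (Mg₀.₅₂Fe₀.₄₈)₂Si₂O₆: molar mass 231.052 g/mol; 0.96×55.845 = 53.611 g → 23.20 wt%.
Fe in Cu₅FeS₄: molar mass 501.815 g/mol; 1×55.845 = 55.845 g → 11.13 wt%.
Difference = 23.20 − 11.13 = 12.07 percentage points.

12.07 percentage points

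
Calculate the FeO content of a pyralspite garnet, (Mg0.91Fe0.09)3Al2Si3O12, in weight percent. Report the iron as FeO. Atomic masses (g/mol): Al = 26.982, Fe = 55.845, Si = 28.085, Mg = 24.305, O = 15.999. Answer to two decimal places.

4.71 wt%

Molar mass of (Mg0.91Fe0.09)3Al2Si3O12 = 2.73·24.305 + 0.27·55.845 + 2·26.982 + 3·28.085 + 12·15.999 = 411.638 g/mol.
Each formula unit contains 0.27 Fe, equivalent to 0.27/1 = 0.2700 mol FeO.
M(FeO) = 1×55.845 + 1×15.999 = 71.844 g/mol.
Mass of FeO per formula unit = 0.2700 × 71.844 = 19.398 g.
FeO wt% = 19.398 / 411.638 × 100 = 4.71%.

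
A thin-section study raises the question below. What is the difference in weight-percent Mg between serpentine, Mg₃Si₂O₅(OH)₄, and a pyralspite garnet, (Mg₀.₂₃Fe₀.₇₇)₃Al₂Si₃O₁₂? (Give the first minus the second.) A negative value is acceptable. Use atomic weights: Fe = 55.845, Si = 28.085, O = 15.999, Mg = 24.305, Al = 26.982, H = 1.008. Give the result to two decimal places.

First mineral: 72.915 g Mg in 277.108 g formula = 26.31 wt% Mg.
Second mineral: 16.770 g Mg in 475.979 g formula = 3.52 wt% Mg.
26.31% − 3.52% gives a difference of 22.79 percentage points.

22.79 percentage points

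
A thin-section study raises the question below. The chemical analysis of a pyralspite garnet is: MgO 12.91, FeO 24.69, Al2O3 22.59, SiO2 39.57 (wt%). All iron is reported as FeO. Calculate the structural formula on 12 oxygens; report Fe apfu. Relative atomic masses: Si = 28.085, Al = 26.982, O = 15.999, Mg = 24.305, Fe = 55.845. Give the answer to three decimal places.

1.559 Fe apfu

MgO (M=40.304): mol = 0.32032; Mg = 0.32032, O = 0.32032.
FeO (M=71.844): mol = 0.34366; Fe = 0.34366, O = 0.34366.
Al2O3 (M=101.961): mol = 0.22156; Al = 0.44312, O = 0.66468.
SiO2 (M=60.083): mol = 0.65859; Si = 0.65859, O = 1.31718.
ΣO = 2.64584; factor = 12/ΣO = 4.53542.
Fe apfu = 0.34366 × 4.53542 = 1.559.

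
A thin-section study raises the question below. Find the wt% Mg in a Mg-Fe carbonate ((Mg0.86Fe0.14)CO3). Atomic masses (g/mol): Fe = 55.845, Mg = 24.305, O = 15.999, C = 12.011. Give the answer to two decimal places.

M((Mg0.86Fe0.14)CO3) = 88.729 g/mol.
Mg contributes 0.86 × 24.305 = 20.902 g per mole.
20.902/88.729 = 0.2356 → 23.56%.

23.56 wt%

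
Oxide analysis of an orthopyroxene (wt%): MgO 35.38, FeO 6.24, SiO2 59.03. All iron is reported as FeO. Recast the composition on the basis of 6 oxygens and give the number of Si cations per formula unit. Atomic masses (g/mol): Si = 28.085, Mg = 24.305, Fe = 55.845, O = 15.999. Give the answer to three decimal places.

MgO (M=40.304): mol = 0.87783; Mg = 0.87783, O = 0.87783.
FeO (M=71.844): mol = 0.08685; Fe = 0.08685, O = 0.08685.
SiO2 (M=60.083): mol = 0.98247; Si = 0.98247, O = 1.96494.
ΣO = 2.92962; factor = 6/ΣO = 2.04805.
Si apfu = 0.98247 × 2.04805 = 2.012.

2.012 Si apfu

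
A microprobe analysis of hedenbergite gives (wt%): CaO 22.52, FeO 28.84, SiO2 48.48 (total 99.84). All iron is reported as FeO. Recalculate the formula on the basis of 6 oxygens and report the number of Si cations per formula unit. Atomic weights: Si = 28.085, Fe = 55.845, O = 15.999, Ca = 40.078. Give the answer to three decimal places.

2.003 Si apfu

CaO: 22.52/56.077 = 0.40159 mol → 0.40159 mol Ca, 0.40159 mol O.
FeO: 28.84/71.844 = 0.40143 mol → 0.40143 mol Fe, 0.40143 mol O.
SiO2: 48.48/60.083 = 0.80688 mol → 0.80688 mol Si, 1.61376 mol O.
Total oxygen = 2.41678 mol. Normalization factor = 6/2.41678 = 2.48264.
Si per 6 O = 0.80688 × 2.48264 = 2.003.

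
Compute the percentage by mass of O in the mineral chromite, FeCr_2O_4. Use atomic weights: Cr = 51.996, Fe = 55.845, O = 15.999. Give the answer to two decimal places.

M(FeCr_2O_4) = 223.833 g/mol.
O contributes 4 × 15.999 = 63.996 g per mole.
63.996/223.833 = 0.2859 → 28.59%.

28.59 weight percent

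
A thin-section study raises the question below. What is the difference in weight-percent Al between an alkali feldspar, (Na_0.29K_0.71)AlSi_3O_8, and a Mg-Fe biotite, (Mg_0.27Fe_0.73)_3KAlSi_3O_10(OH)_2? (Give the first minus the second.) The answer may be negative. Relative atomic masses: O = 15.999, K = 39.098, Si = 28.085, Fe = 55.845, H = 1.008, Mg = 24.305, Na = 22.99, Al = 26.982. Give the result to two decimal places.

4.31 percentage points

First mineral: 26.982 g Al in 273.656 g formula = 9.86 wt% Al.
Second mineral: 26.982 g Al in 486.327 g formula = 5.55 wt% Al.
9.86% − 5.55% gives a difference of 4.31 percentage points.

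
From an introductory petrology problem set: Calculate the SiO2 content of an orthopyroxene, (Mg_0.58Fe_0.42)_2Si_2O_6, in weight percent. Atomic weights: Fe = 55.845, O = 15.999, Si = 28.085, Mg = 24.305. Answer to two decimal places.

52.87 wt%

M((Mg_0.58Fe_0.42)_2Si_2O_6) = 227.268 g/mol; M(SiO2) = 60.083 g/mol.
Moles SiO2 per formula unit = 2 Si ÷ 1 = 2.0000.
SiO2 fraction = (2.0000 × 60.083) / 227.268 = 120.166/227.268 = 0.5287.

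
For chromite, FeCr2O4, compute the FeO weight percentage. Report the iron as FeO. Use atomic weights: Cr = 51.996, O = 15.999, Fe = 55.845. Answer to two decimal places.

M(FeCr2O4) = 223.833 g/mol; M(FeO) = 71.844 g/mol.
Moles FeO per formula unit = 1 Fe ÷ 1 = 1.0000.
FeO fraction = (1.0000 × 71.844) / 223.833 = 71.844/223.833 = 0.3210.

32.10 wt%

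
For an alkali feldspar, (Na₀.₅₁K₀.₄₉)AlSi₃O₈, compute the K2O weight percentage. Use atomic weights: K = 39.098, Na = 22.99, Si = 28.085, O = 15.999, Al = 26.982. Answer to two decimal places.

Formula mass = 270.112 g/mol.
0.49 K → 0.2450 mol K2O per formula unit; M(K2O) = 94.195, so K2O mass = 23.078 g.
23.078/270.112 × 100 = 8.54 wt%.

8.54 wt%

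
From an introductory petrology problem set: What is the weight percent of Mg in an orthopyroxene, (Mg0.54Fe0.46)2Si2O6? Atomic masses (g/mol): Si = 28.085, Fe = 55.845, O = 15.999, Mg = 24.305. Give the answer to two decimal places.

M((Mg0.54Fe0.46)2Si2O6) = 229.791 g/mol.
Mg contributes 1.08 × 24.305 = 26.249 g per mole.
26.249/229.791 = 0.1142 → 11.42%.

11.42 mass %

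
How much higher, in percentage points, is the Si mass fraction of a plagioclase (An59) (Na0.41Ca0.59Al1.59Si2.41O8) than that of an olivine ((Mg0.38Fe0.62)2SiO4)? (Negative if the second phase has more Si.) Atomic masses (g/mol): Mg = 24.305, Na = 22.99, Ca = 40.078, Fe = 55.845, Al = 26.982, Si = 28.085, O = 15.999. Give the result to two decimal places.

9.30 percentage points

M(Na0.41Ca0.59Al1.59Si2.41O8) = 271.650 g/mol, so wt% Si = 67.685/271.650 × 100 = 24.92%.
M((Mg0.38Fe0.62)2SiO4) = 179.801 g/mol, so wt% Si = 28.085/179.801 × 100 = 15.62%.
24.92 − 15.62 = 9.30 pp.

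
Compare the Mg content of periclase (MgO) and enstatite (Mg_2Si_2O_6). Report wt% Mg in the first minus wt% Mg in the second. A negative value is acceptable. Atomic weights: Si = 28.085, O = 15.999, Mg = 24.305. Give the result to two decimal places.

First mineral: 24.305 g Mg in 40.304 g formula = 60.30 wt% Mg.
Second mineral: 48.610 g Mg in 200.774 g formula = 24.21 wt% Mg.
60.30% − 24.21% gives a difference of 36.09 percentage points.

36.09 percentage points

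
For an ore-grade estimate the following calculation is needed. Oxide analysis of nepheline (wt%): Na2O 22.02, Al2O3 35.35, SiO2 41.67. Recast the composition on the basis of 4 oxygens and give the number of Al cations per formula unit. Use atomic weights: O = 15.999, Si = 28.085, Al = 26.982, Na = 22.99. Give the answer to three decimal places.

Na2O: 22.02/61.979 = 0.35528 mol → 0.71056 mol Na, 0.35528 mol O.
Al2O3: 35.35/101.961 = 0.34670 mol → 0.69340 mol Al, 1.04010 mol O.
SiO2: 41.67/60.083 = 0.69354 mol → 0.69354 mol Si, 1.38708 mol O.
Total oxygen = 2.78246 mol. Normalization factor = 4/2.78246 = 1.43758.
Al per 4 O = 0.69340 × 1.43758 = 0.997.

0.997 Al apfu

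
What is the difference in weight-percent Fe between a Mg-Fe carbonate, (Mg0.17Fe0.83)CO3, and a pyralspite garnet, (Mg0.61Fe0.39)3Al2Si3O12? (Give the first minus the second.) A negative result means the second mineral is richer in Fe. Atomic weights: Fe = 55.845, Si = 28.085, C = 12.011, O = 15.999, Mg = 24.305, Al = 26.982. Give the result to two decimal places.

Fe in (Mg0.17Fe0.83)CO3: molar mass 110.491 g/mol; 0.83×55.845 = 46.351 g → 41.95 wt%.
Fe in (Mg0.61Fe0.39)3Al2Si3O12: molar mass 440.024 g/mol; 1.17×55.845 = 65.339 g → 14.85 wt%.
Difference = 41.95 − 14.85 = 27.10 percentage points.

27.10 percentage points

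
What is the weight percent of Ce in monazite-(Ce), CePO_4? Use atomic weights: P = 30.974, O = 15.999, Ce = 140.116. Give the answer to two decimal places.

59.60 wt%

Molar mass of CePO_4: 1·140.116 + 1·30.974 + 4·15.999 = 235.086 g/mol.
Mass of Ce per formula unit: 1 × 140.116 = 140.116 g.
Weight fraction Ce = 140.116 / 235.086 = 0.5960.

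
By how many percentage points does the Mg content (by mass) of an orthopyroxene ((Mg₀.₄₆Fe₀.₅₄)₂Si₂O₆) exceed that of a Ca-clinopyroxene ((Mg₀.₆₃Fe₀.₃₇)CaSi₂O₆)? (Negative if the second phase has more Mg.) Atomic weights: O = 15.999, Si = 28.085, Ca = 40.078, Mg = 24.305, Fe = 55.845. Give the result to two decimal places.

2.81 percentage points

Mg in (Mg₀.₄₆Fe₀.₅₄)₂Si₂O₆: molar mass 234.837 g/mol; 0.92×24.305 = 22.361 g → 9.52 wt%.
Mg in (Mg₀.₆₃Fe₀.₃₇)CaSi₂O₆: molar mass 228.217 g/mol; 0.63×24.305 = 15.312 g → 6.71 wt%.
Difference = 9.52 − 6.71 = 2.81 percentage points.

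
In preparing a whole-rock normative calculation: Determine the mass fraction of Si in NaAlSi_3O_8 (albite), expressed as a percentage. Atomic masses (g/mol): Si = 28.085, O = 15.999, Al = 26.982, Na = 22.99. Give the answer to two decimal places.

32.13 mass %

Formula mass = 1·22.99 + 1·26.982 + 3·28.085 + 8·15.999 = 262.219 g/mol, of which 84.255 g is Si.
So Si makes up 84.255/262.219 = 0.3213 of the mass, i.e. 32.13%.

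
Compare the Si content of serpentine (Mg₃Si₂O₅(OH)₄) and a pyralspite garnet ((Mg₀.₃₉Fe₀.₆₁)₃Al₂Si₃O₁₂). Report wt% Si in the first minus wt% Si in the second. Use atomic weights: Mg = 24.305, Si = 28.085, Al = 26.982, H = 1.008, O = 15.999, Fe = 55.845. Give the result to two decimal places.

Si in Mg₃Si₂O₅(OH)₄: molar mass 277.108 g/mol; 2×28.085 = 56.170 g → 20.27 wt%.
Si in (Mg₀.₃₉Fe₀.₆₁)₃Al₂Si₃O₁₂: molar mass 460.840 g/mol; 3×28.085 = 84.255 g → 18.28 wt%.
Difference = 20.27 − 18.28 = 1.99 percentage points.

1.99 percentage points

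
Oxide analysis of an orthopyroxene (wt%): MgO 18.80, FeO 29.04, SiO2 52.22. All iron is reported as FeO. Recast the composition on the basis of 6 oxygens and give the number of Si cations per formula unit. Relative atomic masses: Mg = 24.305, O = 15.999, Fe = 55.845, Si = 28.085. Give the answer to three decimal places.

1.999 Si apfu

MgO: 18.80/40.304 = 0.46645 mol → 0.46645 mol Mg, 0.46645 mol O.
FeO: 29.04/71.844 = 0.40421 mol → 0.40421 mol Fe, 0.40421 mol O.
SiO2: 52.22/60.083 = 0.86913 mol → 0.86913 mol Si, 1.73826 mol O.
Total oxygen = 2.60892 mol. Normalization factor = 6/2.60892 = 2.29980.
Si per 6 O = 0.86913 × 2.29980 = 1.999.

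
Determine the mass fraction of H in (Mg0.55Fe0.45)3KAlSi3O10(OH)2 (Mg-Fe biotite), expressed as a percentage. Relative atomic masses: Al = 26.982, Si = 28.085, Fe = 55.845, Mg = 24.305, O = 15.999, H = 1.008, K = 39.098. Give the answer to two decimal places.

0.44 weight percent

Formula mass = 1.65*24.305 + 1.35*55.845 + 1*39.098 + 1*26.982 + 3*28.085 + 12*15.999 + 2*1.008 = 459.833 g/mol, of which 2.016 g is H.
So H makes up 2.016/459.833 = 0.0044 of the mass, i.e. 0.44%.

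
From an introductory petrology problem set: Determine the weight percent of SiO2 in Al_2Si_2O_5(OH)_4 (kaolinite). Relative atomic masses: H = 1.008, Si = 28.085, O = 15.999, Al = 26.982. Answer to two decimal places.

46.55 wt%

Formula mass = 258.157 g/mol.
2 Si → 2.0000 mol SiO2 per formula unit; M(SiO2) = 60.083, so SiO2 mass = 120.166 g.
120.166/258.157 × 100 = 46.55 wt%.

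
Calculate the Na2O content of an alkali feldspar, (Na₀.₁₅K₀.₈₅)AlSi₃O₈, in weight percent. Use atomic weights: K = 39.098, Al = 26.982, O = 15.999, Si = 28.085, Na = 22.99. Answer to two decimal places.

1.68 wt%

Formula mass = 275.911 g/mol.
0.15 Na → 0.0750 mol Na2O per formula unit; M(Na2O) = 61.979, so Na2O mass = 4.648 g.
4.648/275.911 × 100 = 1.68 wt%.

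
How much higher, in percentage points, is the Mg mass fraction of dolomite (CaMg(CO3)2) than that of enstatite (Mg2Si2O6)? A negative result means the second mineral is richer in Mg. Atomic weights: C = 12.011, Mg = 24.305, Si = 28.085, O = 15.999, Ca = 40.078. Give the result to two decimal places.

-11.03 percentage points

First mineral: 24.305 g Mg in 184.399 g formula = 13.18 wt% Mg.
Second mineral: 48.610 g Mg in 200.774 g formula = 24.21 wt% Mg.
13.18% − 24.21% gives a difference of -11.03 percentage points.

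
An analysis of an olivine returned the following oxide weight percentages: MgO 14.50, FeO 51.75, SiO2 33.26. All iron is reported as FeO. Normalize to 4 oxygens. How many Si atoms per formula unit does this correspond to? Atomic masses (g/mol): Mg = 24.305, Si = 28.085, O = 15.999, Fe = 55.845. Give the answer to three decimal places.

1.012 Si apfu

14.50 wt% MgO ÷ 40.304 g/mol = 0.35977 mol, giving 0.35977 Mg and 0.35977 O.
51.75 wt% FeO ÷ 71.844 g/mol = 0.72031 mol, giving 0.72031 Fe and 0.72031 O.
33.26 wt% SiO2 ÷ 60.083 g/mol = 0.55357 mol, giving 0.55357 Si and 1.10714 O.
Oxygen sums to 2.18722; scaling by 4/2.18722 = 1.82881 puts the formula on 4 O.
Si: 0.55357 × 1.82881 = 1.012 atoms per formula unit.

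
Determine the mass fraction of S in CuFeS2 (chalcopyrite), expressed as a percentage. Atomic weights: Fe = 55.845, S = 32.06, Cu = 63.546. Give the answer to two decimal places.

Formula mass = 1×63.546 + 1×55.845 + 2×32.06 = 183.511 g/mol, of which 64.120 g is S.
So S makes up 64.120/183.511 = 0.3494 of the mass, i.e. 34.94%.

34.94 wt%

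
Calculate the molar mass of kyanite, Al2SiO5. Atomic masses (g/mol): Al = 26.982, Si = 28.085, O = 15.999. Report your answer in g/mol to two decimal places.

162.04 g/mol

M = 2·26.982 + 1·28.085 + 5·15.999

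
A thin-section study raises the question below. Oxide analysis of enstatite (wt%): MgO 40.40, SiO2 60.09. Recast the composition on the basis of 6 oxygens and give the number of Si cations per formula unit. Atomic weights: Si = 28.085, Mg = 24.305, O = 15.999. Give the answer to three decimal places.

MgO (M=40.304): mol = 1.00238; Mg = 1.00238, O = 1.00238.
SiO2 (M=60.083): mol = 1.00012; Si = 1.00012, O = 2.00024.
ΣO = 3.00262; factor = 6/ΣO = 1.99825.
Si apfu = 1.00012 × 1.99825 = 1.998.

1.998 Si apfu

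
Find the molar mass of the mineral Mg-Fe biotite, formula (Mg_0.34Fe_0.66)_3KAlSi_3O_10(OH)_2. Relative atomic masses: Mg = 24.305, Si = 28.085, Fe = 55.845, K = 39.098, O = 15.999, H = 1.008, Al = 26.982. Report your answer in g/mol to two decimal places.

M = 1.02(24.305) + 1.98(55.845) + 1(39.098) + 1(26.982) + 3(28.085) + 12(15.999) + 2(1.008)

479.70 g/mol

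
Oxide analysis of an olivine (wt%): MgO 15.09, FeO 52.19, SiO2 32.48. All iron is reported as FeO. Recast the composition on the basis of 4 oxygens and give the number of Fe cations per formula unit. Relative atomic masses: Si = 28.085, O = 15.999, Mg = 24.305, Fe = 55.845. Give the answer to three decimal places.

MgO: 15.09/40.304 = 0.37440 mol → 0.37440 mol Mg, 0.37440 mol O.
FeO: 52.19/71.844 = 0.72644 mol → 0.72644 mol Fe, 0.72644 mol O.
SiO2: 32.48/60.083 = 0.54059 mol → 0.54059 mol Si, 1.08118 mol O.
Total oxygen = 2.18202 mol. Normalization factor = 4/2.18202 = 1.83316.
Fe per 4 O = 0.72644 × 1.83316 = 1.332.

1.332 Fe apfu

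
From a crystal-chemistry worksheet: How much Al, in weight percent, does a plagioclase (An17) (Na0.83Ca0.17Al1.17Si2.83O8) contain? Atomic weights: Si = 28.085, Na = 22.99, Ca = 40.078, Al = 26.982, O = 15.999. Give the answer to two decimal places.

Molar mass of Na0.83Ca0.17Al1.17Si2.83O8: 0.83·22.99 + 0.17·40.078 + 1.17·26.982 + 2.83·28.085 + 8·15.999 = 264.936 g/mol.
Mass of Al per formula unit: 1.17 × 26.982 = 31.569 g.
Weight fraction Al = 31.569 / 264.936 = 0.1192.

11.92 weight percent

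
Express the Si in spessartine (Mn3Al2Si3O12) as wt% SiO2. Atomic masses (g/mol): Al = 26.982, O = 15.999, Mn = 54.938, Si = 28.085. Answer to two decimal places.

M(Mn3Al2Si3O12) = 495.021 g/mol; M(SiO2) = 60.083 g/mol.
Moles SiO2 per formula unit = 3 Si ÷ 1 = 3.0000.
SiO2 fraction = (3.0000 × 60.083) / 495.021 = 180.249/495.021 = 0.3641.

36.41 wt%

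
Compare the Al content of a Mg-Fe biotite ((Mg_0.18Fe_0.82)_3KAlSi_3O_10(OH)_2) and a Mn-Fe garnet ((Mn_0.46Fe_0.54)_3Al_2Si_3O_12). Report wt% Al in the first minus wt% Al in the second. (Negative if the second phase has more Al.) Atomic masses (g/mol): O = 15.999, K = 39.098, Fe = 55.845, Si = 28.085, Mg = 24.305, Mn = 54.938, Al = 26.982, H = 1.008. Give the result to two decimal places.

-5.42 percentage points

First mineral: 26.982 g Al in 494.842 g formula = 5.45 wt% Al.
Second mineral: 53.964 g Al in 496.490 g formula = 10.87 wt% Al.
5.45% − 10.87% gives a difference of -5.42 percentage points.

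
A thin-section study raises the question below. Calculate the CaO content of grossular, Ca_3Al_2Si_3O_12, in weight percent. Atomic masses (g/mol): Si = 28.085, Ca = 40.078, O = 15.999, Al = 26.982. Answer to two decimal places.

37.35 wt%

Molar mass of Ca_3Al_2Si_3O_12 = 3×40.078 + 2×26.982 + 3×28.085 + 12×15.999 = 450.441 g/mol.
Each formula unit contains 3 Ca, equivalent to 3/1 = 3.0000 mol CaO.
M(CaO) = 1×40.078 + 1×15.999 = 56.077 g/mol.
Mass of CaO per formula unit = 3.0000 × 56.077 = 168.231 g.
CaO wt% = 168.231 / 450.441 × 100 = 37.35%.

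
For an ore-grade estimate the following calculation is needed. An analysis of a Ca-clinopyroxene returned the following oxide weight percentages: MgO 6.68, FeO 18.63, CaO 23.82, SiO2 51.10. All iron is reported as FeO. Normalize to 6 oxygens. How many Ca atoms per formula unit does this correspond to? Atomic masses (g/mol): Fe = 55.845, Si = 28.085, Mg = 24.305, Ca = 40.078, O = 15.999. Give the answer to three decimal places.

0.999 Ca apfu

MgO (M=40.304): mol = 0.16574; Mg = 0.16574, O = 0.16574.
FeO (M=71.844): mol = 0.25931; Fe = 0.25931, O = 0.25931.
CaO (M=56.077): mol = 0.42477; Ca = 0.42477, O = 0.42477.
SiO2 (M=60.083): mol = 0.85049; Si = 0.85049, O = 1.70098.
ΣO = 2.55080; factor = 6/ΣO = 2.35220.
Ca apfu = 0.42477 × 2.35220 = 0.999.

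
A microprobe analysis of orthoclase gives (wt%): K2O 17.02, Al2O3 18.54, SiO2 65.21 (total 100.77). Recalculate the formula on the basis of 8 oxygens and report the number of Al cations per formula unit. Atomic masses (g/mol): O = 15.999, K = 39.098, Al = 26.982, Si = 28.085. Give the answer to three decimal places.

K2O: 17.02/94.195 = 0.18069 mol → 0.36138 mol K, 0.18069 mol O.
Al2O3: 18.54/101.961 = 0.18183 mol → 0.36366 mol Al, 0.54549 mol O.
SiO2: 65.21/60.083 = 1.08533 mol → 1.08533 mol Si, 2.17066 mol O.
Total oxygen = 2.89684 mol. Normalization factor = 8/2.89684 = 2.76163.
Al per 8 O = 0.36366 × 2.76163 = 1.004.

1.004 Al apfu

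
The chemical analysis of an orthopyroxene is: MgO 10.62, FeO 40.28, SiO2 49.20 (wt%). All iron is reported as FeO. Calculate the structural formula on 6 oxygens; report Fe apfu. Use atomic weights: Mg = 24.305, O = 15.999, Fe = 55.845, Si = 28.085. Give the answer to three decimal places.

1.366 Fe apfu

MgO (M=40.304): mol = 0.26350; Mg = 0.26350, O = 0.26350.
FeO (M=71.844): mol = 0.56066; Fe = 0.56066, O = 0.56066.
SiO2 (M=60.083): mol = 0.81887; Si = 0.81887, O = 1.63774.
ΣO = 2.46190; factor = 6/ΣO = 2.43714.
Fe apfu = 0.56066 × 2.43714 = 1.366.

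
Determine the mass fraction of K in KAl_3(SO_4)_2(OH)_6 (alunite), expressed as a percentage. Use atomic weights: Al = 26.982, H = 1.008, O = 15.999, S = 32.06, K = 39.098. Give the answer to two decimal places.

9.44 wt%

M(KAl_3(SO_4)_2(OH)_6) = 414.198 g/mol.
K contributes 1 × 39.098 = 39.098 g per mole.
39.098/414.198 = 0.0944 → 9.44%.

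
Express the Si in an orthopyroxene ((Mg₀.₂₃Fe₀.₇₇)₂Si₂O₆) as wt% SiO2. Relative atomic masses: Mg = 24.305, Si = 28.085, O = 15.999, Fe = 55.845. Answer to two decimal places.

Molar mass of (Mg₀.₂₃Fe₀.₇₇)₂Si₂O₆ = 0.46·24.305 + 1.54·55.845 + 2·28.085 + 6·15.999 = 249.346 g/mol.
Each formula unit contains 2 Si, equivalent to 2/1 = 2.0000 mol SiO2.
M(SiO2) = 1×28.085 + 2×15.999 = 60.083 g/mol.
Mass of SiO2 per formula unit = 2.0000 × 60.083 = 120.166 g.
SiO2 wt% = 120.166 / 249.346 × 100 = 48.19%.

48.19 wt%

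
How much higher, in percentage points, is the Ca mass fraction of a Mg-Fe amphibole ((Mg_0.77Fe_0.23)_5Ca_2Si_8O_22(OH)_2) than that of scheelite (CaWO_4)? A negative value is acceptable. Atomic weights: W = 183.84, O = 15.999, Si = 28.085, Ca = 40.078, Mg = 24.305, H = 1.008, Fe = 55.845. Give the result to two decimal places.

-4.47 percentage points

First mineral: 80.156 g Ca in 848.624 g formula = 9.45 wt% Ca.
Second mineral: 40.078 g Ca in 287.914 g formula = 13.92 wt% Ca.
9.45% − 13.92% gives a difference of -4.47 percentage points.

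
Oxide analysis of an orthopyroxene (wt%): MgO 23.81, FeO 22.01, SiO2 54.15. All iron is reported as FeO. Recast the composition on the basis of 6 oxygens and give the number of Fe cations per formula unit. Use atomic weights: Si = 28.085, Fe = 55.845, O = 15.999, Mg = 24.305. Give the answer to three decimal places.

MgO: 23.81/40.304 = 0.59076 mol → 0.59076 mol Mg, 0.59076 mol O.
FeO: 22.01/71.844 = 0.30636 mol → 0.30636 mol Fe, 0.30636 mol O.
SiO2: 54.15/60.083 = 0.90125 mol → 0.90125 mol Si, 1.80250 mol O.
Total oxygen = 2.69962 mol. Normalization factor = 6/2.69962 = 2.22254.
Fe per 6 O = 0.30636 × 2.22254 = 0.681.

0.681 Fe apfu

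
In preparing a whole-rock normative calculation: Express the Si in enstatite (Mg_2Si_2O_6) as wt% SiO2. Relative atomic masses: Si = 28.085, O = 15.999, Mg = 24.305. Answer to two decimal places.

59.85 wt%

Molar mass of Mg_2Si_2O_6 = 2*24.305 + 2*28.085 + 6*15.999 = 200.774 g/mol.
Each formula unit contains 2 Si, equivalent to 2/1 = 2.0000 mol SiO2.
M(SiO2) = 1×28.085 + 2×15.999 = 60.083 g/mol.
Mass of SiO2 per formula unit = 2.0000 × 60.083 = 120.166 g.
SiO2 wt% = 120.166 / 200.774 × 100 = 59.85%.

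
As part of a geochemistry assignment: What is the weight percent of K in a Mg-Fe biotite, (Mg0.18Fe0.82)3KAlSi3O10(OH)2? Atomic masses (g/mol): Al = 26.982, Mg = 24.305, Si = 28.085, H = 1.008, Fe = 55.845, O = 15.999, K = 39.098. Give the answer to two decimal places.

7.90 wt%

Formula mass = 0.54×24.305 + 2.46×55.845 + 1×39.098 + 1×26.982 + 3×28.085 + 12×15.999 + 2×1.008 = 494.842 g/mol, of which 39.098 g is K.
So K makes up 39.098/494.842 = 0.0790 of the mass, i.e. 7.90%.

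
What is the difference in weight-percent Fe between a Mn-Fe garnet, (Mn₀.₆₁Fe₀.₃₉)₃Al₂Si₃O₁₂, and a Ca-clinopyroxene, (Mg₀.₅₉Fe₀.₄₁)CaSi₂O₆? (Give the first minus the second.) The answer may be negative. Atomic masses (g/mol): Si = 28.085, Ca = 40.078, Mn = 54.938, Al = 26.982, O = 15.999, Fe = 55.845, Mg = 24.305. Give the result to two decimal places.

First mineral: 65.339 g Fe in 496.082 g formula = 13.17 wt% Fe.
Second mineral: 22.896 g Fe in 229.478 g formula = 9.98 wt% Fe.
13.17% − 9.98% gives a difference of 3.19 percentage points.

3.19 percentage points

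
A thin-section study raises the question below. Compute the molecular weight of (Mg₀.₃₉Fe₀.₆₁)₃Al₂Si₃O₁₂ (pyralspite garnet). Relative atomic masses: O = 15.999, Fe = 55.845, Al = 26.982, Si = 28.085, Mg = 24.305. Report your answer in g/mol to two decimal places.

460.84 g/mol

M = 1.17×24.305 + 1.83×55.845 + 2×26.982 + 3×28.085 + 12×15.999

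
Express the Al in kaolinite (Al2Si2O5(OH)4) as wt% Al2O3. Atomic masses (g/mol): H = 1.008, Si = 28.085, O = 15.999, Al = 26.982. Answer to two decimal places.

39.50 wt%

M(Al2Si2O5(OH)4) = 258.157 g/mol; M(Al2O3) = 101.961 g/mol.
Moles Al2O3 per formula unit = 2 Al ÷ 2 = 1.0000.
Al2O3 fraction = (1.0000 × 101.961) / 258.157 = 101.961/258.157 = 0.3950.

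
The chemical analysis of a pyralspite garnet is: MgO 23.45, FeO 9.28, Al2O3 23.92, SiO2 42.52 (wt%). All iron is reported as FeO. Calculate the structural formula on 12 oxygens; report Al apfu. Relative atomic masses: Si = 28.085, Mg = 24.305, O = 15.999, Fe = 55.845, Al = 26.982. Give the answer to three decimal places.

1.989 Al apfu

MgO (M=40.304): mol = 0.58183; Mg = 0.58183, O = 0.58183.
FeO (M=71.844): mol = 0.12917; Fe = 0.12917, O = 0.12917.
Al2O3 (M=101.961): mol = 0.23460; Al = 0.46920, O = 0.70380.
SiO2 (M=60.083): mol = 0.70769; Si = 0.70769, O = 1.41538.
ΣO = 2.83018; factor = 12/ΣO = 4.24001.
Al apfu = 0.46920 × 4.24001 = 1.989.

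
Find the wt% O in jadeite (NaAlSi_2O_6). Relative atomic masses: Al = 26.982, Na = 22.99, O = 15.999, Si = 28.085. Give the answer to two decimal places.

Formula mass = 1×22.99 + 1×26.982 + 2×28.085 + 6×15.999 = 202.136 g/mol, of which 95.994 g is O.
So O makes up 95.994/202.136 = 0.4749 of the mass, i.e. 47.49%.

47.49 weight percent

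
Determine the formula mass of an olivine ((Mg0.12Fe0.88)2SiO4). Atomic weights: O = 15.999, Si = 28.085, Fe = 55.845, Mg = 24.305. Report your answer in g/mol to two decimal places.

196.20 g/mol

M = 0.24(24.305) + 1.76(55.845) + 1(28.085) + 4(15.999)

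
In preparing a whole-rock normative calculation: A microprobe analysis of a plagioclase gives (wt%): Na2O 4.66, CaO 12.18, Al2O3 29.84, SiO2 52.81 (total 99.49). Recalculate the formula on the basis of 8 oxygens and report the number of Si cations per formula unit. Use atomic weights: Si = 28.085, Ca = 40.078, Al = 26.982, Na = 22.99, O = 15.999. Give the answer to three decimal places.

2.401 Si apfu

4.66 wt% Na2O ÷ 61.979 g/mol = 0.07519 mol, giving 0.15038 Na and 0.07519 O.
12.18 wt% CaO ÷ 56.077 g/mol = 0.21720 mol, giving 0.21720 Ca and 0.21720 O.
29.84 wt% Al2O3 ÷ 101.961 g/mol = 0.29266 mol, giving 0.58532 Al and 0.87798 O.
52.81 wt% SiO2 ÷ 60.083 g/mol = 0.87895 mol, giving 0.87895 Si and 1.75790 O.
Oxygen sums to 2.92827; scaling by 8/2.92827 = 2.73199 puts the formula on 8 O.
Si: 0.87895 × 2.73199 = 2.401 atoms per formula unit.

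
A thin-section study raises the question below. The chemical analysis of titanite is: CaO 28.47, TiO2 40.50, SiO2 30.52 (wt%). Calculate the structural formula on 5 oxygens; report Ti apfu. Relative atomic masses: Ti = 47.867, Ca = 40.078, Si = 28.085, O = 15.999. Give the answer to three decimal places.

28.47 wt% CaO ÷ 56.077 g/mol = 0.50769 mol, giving 0.50769 Ca and 0.50769 O.
40.50 wt% TiO2 ÷ 79.865 g/mol = 0.50711 mol, giving 0.50711 Ti and 1.01422 O.
30.52 wt% SiO2 ÷ 60.083 g/mol = 0.50796 mol, giving 0.50796 Si and 1.01592 O.
Oxygen sums to 2.53783; scaling by 5/2.53783 = 1.97019 puts the formula on 5 O.
Ti: 0.50711 × 1.97019 = 0.999 atoms per formula unit.

0.999 Ti apfu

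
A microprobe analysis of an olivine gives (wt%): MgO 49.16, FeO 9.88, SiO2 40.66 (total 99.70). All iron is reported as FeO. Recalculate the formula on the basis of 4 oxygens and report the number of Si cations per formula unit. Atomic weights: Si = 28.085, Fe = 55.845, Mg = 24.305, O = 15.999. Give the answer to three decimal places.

49.16 wt% MgO ÷ 40.304 g/mol = 1.21973 mol, giving 1.21973 Mg and 1.21973 O.
9.88 wt% FeO ÷ 71.844 g/mol = 0.13752 mol, giving 0.13752 Fe and 0.13752 O.
40.66 wt% SiO2 ÷ 60.083 g/mol = 0.67673 mol, giving 0.67673 Si and 1.35346 O.
Oxygen sums to 2.71071; scaling by 4/2.71071 = 1.47563 puts the formula on 4 O.
Si: 0.67673 × 1.47563 = 0.999 atoms per formula unit.

0.999 Si apfu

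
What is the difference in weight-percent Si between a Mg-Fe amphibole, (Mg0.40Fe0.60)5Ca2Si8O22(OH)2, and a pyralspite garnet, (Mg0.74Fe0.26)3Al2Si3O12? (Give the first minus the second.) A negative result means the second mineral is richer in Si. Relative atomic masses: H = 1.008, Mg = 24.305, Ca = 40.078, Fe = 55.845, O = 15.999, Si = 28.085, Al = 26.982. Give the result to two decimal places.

M((Mg0.40Fe0.60)5Ca2Si8O22(OH)2) = 906.973 g/mol, so wt% Si = 224.680/906.973 × 100 = 24.77%.
M((Mg0.74Fe0.26)3Al2Si3O12) = 427.723 g/mol, so wt% Si = 84.255/427.723 × 100 = 19.70%.
24.77 − 19.70 = 5.07 pp.

5.07 percentage points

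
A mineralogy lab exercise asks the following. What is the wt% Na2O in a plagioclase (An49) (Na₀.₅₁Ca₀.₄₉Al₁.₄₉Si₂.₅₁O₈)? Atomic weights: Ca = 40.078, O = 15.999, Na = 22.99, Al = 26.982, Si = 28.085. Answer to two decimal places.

Molar mass of Na₀.₅₁Ca₀.₄₉Al₁.₄₉Si₂.₅₁O₈ = 0.51·22.99 + 0.49·40.078 + 1.49·26.982 + 2.51·28.085 + 8·15.999 = 270.052 g/mol.
Each formula unit contains 0.51 Na, equivalent to 0.51/2 = 0.2550 mol Na2O.
M(Na2O) = 2×22.99 + 1×15.999 = 61.979 g/mol.
Mass of Na2O per formula unit = 0.2550 × 61.979 = 15.805 g.
Na2O wt% = 15.805 / 270.052 × 100 = 5.85%.

5.85 wt%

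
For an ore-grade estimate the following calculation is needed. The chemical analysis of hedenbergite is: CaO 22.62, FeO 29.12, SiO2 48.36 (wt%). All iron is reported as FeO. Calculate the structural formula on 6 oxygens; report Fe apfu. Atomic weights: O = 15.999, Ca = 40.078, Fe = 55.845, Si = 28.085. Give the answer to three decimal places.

CaO (M=56.077): mol = 0.40337; Ca = 0.40337, O = 0.40337.
FeO (M=71.844): mol = 0.40532; Fe = 0.40532, O = 0.40532.
SiO2 (M=60.083): mol = 0.80489; Si = 0.80489, O = 1.60978.
ΣO = 2.41847; factor = 6/ΣO = 2.48091.
Fe apfu = 0.40532 × 2.48091 = 1.006.

1.006 Fe apfu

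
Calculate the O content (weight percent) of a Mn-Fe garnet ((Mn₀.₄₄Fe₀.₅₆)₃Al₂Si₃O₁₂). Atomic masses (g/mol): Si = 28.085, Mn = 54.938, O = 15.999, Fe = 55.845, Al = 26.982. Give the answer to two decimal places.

Formula mass = 1.32×54.938 + 1.68×55.845 + 2×26.982 + 3×28.085 + 12×15.999 = 496.545 g/mol, of which 191.988 g is O.
So O makes up 191.988/496.545 = 0.3866 of the mass, i.e. 38.66%.

38.66 weight percent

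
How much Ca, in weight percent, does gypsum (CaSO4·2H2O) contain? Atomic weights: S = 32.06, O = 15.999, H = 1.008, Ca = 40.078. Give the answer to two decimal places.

Formula mass = 1×40.078 + 1×32.06 + 6×15.999 + 4×1.008 = 172.164 g/mol, of which 40.078 g is Ca.
So Ca makes up 40.078/172.164 = 0.2328 of the mass, i.e. 23.28%.

23.28 weight percent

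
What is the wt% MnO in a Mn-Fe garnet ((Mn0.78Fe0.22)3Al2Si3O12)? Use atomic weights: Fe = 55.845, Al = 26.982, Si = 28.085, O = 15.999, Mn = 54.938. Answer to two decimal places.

33.49 wt%

Formula mass = 495.620 g/mol.
2.34 Mn → 2.3400 mol MnO per formula unit; M(MnO) = 70.937, so MnO mass = 165.993 g.
165.993/495.620 × 100 = 33.49 wt%.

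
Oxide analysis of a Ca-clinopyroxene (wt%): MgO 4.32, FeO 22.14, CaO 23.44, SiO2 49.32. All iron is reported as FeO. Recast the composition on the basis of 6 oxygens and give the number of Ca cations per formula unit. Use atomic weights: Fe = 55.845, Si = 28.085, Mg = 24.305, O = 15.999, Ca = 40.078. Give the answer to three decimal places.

MgO: 4.32/40.304 = 0.10719 mol → 0.10719 mol Mg, 0.10719 mol O.
FeO: 22.14/71.844 = 0.30817 mol → 0.30817 mol Fe, 0.30817 mol O.
CaO: 23.44/56.077 = 0.41800 mol → 0.41800 mol Ca, 0.41800 mol O.
SiO2: 49.32/60.083 = 0.82086 mol → 0.82086 mol Si, 1.64172 mol O.
Total oxygen = 2.47508 mol. Normalization factor = 6/2.47508 = 2.42416.
Ca per 6 O = 0.41800 × 2.42416 = 1.013.

1.013 Ca apfu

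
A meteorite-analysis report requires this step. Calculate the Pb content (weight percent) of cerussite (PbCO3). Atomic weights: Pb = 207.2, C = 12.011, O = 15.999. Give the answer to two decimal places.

M(PbCO3) = 267.208 g/mol.
Pb contributes 1 × 207.2 = 207.200 g per mole.
207.200/267.208 = 0.7754 → 77.54%.

77.54 weight percent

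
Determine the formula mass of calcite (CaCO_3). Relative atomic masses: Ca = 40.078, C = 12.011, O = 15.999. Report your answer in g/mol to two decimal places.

Ca: 1 × 40.078 = 40.0780
C: 1 × 12.011 = 12.0110
O: 3 × 15.999 = 47.9970
Summing the contributions gives the formula mass.

100.09 g/mol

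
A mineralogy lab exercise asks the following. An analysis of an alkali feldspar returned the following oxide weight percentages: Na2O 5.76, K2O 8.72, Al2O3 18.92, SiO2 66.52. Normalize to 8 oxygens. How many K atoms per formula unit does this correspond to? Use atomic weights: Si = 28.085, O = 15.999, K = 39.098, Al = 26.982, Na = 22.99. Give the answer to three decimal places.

Na2O (M=61.979): mol = 0.09293; Na = 0.18586, O = 0.09293.
K2O (M=94.195): mol = 0.09257; K = 0.18514, O = 0.09257.
Al2O3 (M=101.961): mol = 0.18556; Al = 0.37112, O = 0.55668.
SiO2 (M=60.083): mol = 1.10714; Si = 1.10714, O = 2.21428.
ΣO = 2.95646; factor = 8/ΣO = 2.70594.
K apfu = 0.18514 × 2.70594 = 0.501.

0.501 K apfu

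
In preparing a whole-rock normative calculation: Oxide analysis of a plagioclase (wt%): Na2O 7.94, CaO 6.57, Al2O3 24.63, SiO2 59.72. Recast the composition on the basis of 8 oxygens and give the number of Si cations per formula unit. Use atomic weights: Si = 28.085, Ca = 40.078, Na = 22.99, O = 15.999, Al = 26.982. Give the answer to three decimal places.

Na2O: 7.94/61.979 = 0.12811 mol → 0.25622 mol Na, 0.12811 mol O.
CaO: 6.57/56.077 = 0.11716 mol → 0.11716 mol Ca, 0.11716 mol O.
Al2O3: 24.63/101.961 = 0.24156 mol → 0.48312 mol Al, 0.72468 mol O.
SiO2: 59.72/60.083 = 0.99396 mol → 0.99396 mol Si, 1.98792 mol O.
Total oxygen = 2.95787 mol. Normalization factor = 8/2.95787 = 2.70465.
Si per 8 O = 0.99396 × 2.70465 = 2.688.

2.688 Si apfu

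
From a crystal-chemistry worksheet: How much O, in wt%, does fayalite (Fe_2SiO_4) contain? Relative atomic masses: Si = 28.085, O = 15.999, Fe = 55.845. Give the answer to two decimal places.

M(Fe_2SiO_4) = 203.771 g/mol.
O contributes 4 × 15.999 = 63.996 g per mole.
63.996/203.771 = 0.3141 → 31.41%.

31.41 wt%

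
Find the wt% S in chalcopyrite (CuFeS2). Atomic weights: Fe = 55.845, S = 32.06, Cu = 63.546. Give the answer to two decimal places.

34.94 weight percent

Molar mass of CuFeS2: 1×63.546 + 1×55.845 + 2×32.06 = 183.511 g/mol.
Mass of S per formula unit: 2 × 32.06 = 64.120 g.
Weight fraction S = 64.120 / 183.511 = 0.3494.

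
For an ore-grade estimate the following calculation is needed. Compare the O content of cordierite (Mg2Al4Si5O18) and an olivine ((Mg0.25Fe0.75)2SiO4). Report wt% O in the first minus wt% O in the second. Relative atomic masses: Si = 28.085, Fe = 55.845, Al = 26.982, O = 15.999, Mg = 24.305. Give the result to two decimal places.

15.19 percentage points

First mineral: 287.982 g O in 584.945 g formula = 49.23 wt% O.
Second mineral: 63.996 g O in 188.001 g formula = 34.04 wt% O.
49.23% − 34.04% gives a difference of 15.19 percentage points.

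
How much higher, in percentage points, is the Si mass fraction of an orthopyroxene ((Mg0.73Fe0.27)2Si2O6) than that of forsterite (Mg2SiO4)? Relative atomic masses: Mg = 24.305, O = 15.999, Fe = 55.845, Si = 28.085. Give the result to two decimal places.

5.83 percentage points

Si in (Mg0.73Fe0.27)2Si2O6: molar mass 217.806 g/mol; 2×28.085 = 56.170 g → 25.79 wt%.
Si in Mg2SiO4: molar mass 140.691 g/mol; 1×28.085 = 28.085 g → 19.96 wt%.
Difference = 25.79 − 19.96 = 5.83 percentage points.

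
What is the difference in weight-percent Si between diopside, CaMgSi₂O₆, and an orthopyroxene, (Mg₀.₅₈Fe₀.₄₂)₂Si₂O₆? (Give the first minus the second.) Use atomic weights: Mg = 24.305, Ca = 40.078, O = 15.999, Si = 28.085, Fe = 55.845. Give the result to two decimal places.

1.22 percentage points

M(CaMgSi₂O₆) = 216.547 g/mol, so wt% Si = 56.170/216.547 × 100 = 25.94%.
M((Mg₀.₅₈Fe₀.₄₂)₂Si₂O₆) = 227.268 g/mol, so wt% Si = 56.170/227.268 × 100 = 24.72%.
25.94 − 24.72 = 1.22 pp.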